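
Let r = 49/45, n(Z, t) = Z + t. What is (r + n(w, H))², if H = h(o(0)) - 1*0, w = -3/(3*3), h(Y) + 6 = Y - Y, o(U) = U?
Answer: 55696/2025 ≈ 27.504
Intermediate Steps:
h(Y) = -6 (h(Y) = -6 + (Y - Y) = -6 + 0 = -6)
w = -⅓ (w = -3/9 = -3*⅑ = -⅓ ≈ -0.33333)
H = -6 (H = -6 - 1*0 = -6 + 0 = -6)
r = 49/45 (r = 49*(1/45) = 49/45 ≈ 1.0889)
(r + n(w, H))² = (49/45 + (-⅓ - 6))² = (49/45 - 19/3)² = (-236/45)² = 55696/2025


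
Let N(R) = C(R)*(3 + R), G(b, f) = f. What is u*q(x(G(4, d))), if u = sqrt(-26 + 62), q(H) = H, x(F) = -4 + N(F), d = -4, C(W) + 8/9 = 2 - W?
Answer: -164/3 ≈ -54.667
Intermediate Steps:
C(W) = 10/9 - W (C(W) = -8/9 + (2 - W) = 10/9 - W)
N(R) = (3 + R)*(10/9 - R) (N(R) = (10/9 - R)*(3 + R) = (3 + R)*(10/9 - R))
x(F) = -4 - (-10 + 9*F)*(3 + F)/9
u = 6 (u = sqrt(36) = 6)
u*q(x(G(4, d))) = 6*(-4 - (-10 + 9*(-4))*(3 - 4)/9) = 6*(-4 - 1/9*(-10 - 36)*(-1)) = 6*(-4 - 1/9*(-46)*(-1)) = 6*(-4 - 46/9) = 6*(-82/9) = -164/3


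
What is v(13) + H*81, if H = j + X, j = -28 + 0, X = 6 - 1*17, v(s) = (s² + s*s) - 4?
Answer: -2825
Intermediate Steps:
v(s) = -4 + 2*s² (v(s) = (s² + s²) - 4 = 2*s² - 4 = -4 + 2*s²)
X = -11 (X = 6 - 17 = -11)
j = -28
H = -39 (H = -28 - 11 = -39)
v(13) + H*81 = (-4 + 2*13²) - 39*81 = (-4 + 2*169) - 3159 = (-4 + 338) - 3159 = 334 - 3159 = -2825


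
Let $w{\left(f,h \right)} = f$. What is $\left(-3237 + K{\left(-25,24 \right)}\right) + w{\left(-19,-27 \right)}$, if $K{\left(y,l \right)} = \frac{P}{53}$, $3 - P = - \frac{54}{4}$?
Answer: $- \frac{345103}{106} \approx -3255.7$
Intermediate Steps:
$P = \frac{33}{2}$ ($P = 3 - - \frac{54}{4} = 3 - \left(-54\right) \frac{1}{4} = 3 - - \frac{27}{2} = 3 + \frac{27}{2} = \frac{33}{2} \approx 16.5$)
$K{\left(y,l \right)} = \frac{33}{106}$ ($K{\left(y,l \right)} = \frac{33}{2 \cdot 53} = \frac{33}{2} \cdot \frac{1}{53} = \frac{33}{106}$)
$\left(-3237 + K{\left(-25,24 \right)}\right) + w{\left(-19,-27 \right)} = \left(-3237 + \frac{33}{106}\right) - 19 = - \frac{343089}{106} - 19 = - \frac{345103}{106}$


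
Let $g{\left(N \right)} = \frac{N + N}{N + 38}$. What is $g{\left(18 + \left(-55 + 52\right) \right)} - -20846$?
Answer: $\frac{1104868}{53} \approx 20847.0$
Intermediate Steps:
$g{\left(N \right)} = \frac{2 N}{38 + N}$
$g{\left(18 + \left(-55 + 52\right) \right)} - -20846 = \frac{2 \left(18 + \left(-55 + 52\right)\right)}{38 + \left(18 + \left(-55 + 52\right)\right)} - -20846 = \frac{2 \left(18 - 3\right)}{38 + \left(18 - 3\right)} + 20846 = 2 \cdot 15 \frac{1}{38 + 15} + 20846 = 2 \cdot 15 \cdot \frac{1}{53} + 20846 = \frac{30}{53} + 20846 = \frac{1104868}{53}$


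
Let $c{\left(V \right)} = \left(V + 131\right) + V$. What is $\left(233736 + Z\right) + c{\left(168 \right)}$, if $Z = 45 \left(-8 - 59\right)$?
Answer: $231188$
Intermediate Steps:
$Z = -3015$ ($Z = 45 \left(-67\right) = -3015$)
$c{\left(V \right)} = 131 + 2 V$ ($c{\left(V \right)} = \left(131 + V\right) + V = 131 + 2 V$)
$\left(233736 + Z\right) + c{\left(168 \right)} = \left(233736 - 3015\right) + \left(131 + 2 \cdot 168\right) = 230721 + \left(131 + 336\right) = 230721 + 467 = 231188$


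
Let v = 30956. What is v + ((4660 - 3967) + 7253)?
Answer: 38902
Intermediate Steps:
v + ((4660 - 3967) + 7253) = 30956 + ((4660 - 3967) + 7253) = 30956 + (693 + 7253) = 30956 + 7946 = 38902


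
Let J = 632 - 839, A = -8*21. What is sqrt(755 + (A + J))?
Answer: 2*sqrt(95) ≈ 19.494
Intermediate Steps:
A = -168
J = -207
sqrt(755 + (A + J)) = sqrt(755 + (-168 - 207)) = sqrt(755 - 375) = sqrt(380) = 2*sqrt(95)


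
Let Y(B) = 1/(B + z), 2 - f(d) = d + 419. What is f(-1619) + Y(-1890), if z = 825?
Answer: 1280129/1065 ≈ 1202.0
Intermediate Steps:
f(d) = -417 - d (f(d) = 2 - (d + 419) = 2 - (419 + d) = 2 + (-419 - d) = -417 - d)
Y(B) = 1/(825 + B) (Y(B) = 1/(B + 825) = 1/(825 + B))
f(-1619) + Y(-1890) = (-417 - 1*(-1619)) + 1/(825 - 1890) = (-417 + 1619) + 1/(-1065) = 1202 - 1/1065 = 1280129/1065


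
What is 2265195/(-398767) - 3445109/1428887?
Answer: -4610503468568/569792982329 ≈ -8.0915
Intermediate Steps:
2265195/(-398767) - 3445109/1428887 = 2265195*(-1/398767) - 3445109*1/1428887 = -2265195/398767 - 3445109/1428887 = -4610503468568/569792982329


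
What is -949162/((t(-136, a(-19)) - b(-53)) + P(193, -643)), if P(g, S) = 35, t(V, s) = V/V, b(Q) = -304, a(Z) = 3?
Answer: -474581/170 ≈ -2791.7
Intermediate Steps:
t(V, s) = 1
-949162/((t(-136, a(-19)) - b(-53)) + P(193, -643)) = -949162/((1 - 1*(-304)) + 35) = -949162/((1 + 304) + 35) = -949162/(305 + 35) = -949162/340 = -949162*1/340 = -474581/170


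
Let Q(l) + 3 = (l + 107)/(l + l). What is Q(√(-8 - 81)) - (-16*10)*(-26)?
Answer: -8325/2 - 107*I*√89/178 ≈ -4162.5 - 5.671*I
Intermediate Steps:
Q(l) = -3 + (107 + l)/(2*l) (Q(l) = -3 + (l + 107)/(l + l) = -3 + (107 + l)/((2*l)) = -3 + (107 + l)*(1/(2*l)) = -3 + (107 + l)/(2*l))
Q(√(-8 - 81)) - (-16*10)*(-26) = (107 - 5*√(-8 - 81))/(2*(√(-8 - 81))) - (-16*10)*(-26) = (107 - 5*I*√89)/(2*(√(-89))) - (-160)*(-26) = (107 - 5*I*√89)/(2*((I*√89))) - 1*4160 = (-I*√89/89)*(107 - 5*I*√89)/2 - 4160 = -I*√89*(107 - 5*I*√89)/178 - 4160 = -4160 - I*√89*(107 - 5*I*√89)/178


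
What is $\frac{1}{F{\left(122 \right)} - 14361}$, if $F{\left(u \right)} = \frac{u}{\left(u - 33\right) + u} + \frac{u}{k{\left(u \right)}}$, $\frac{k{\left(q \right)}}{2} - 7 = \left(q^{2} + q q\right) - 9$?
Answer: $- \frac{6280626}{90192425663} \approx -6.9636 \cdot 10^{-5}$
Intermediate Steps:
$k{\left(q \right)} = -4 + 4 q^{2}$ ($k{\left(q \right)} = 14 + 2 \left(\left(q^{2} + q q\right) - 9\right) = 14 + 2 \left(\left(q^{2} + q^{2}\right) - 9\right) = 14 + 2 \left(2 q^{2} - 9\right) = 14 + 2 \left(-9 + 2 q^{2}\right) = 14 + \left(-18 + 4 q^{2}\right) = -4 + 4 q^{2}$)
$F{\left(u \right)} = \frac{u}{-33 + 2 u} + \frac{u}{-4 + 4 u^{2}}$ ($F{\left(u \right)} = \frac{u}{\left(u - 33\right) + u} + \frac{u}{-4 + 4 u^{2}} = \frac{u}{\left(-33 + u\right) + u} + \frac{u}{-4 + 4 u^{2}} = \frac{u}{-33 + 2 u} + \frac{u}{-4 + 4 u^{2}}$)
$\frac{1}{F{\left(122 \right)} - 14361} = \frac{1}{\frac{1}{4} \cdot 122 \frac{1}{-1 + 122^{2}} \frac{1}{-33 + 2 \cdot 122} \left(-37 + 2 \cdot 122 + 4 \cdot 122^{2}\right) - 14361} = \frac{1}{\frac{1}{4} \cdot 122 \frac{1}{-1 + 14884} \frac{1}{-33 + 244} \left(-37 + 244 + 4 \cdot 14884\right) - 14361} = \frac{1}{\frac{1}{4} \cdot 122 \cdot \frac{1}{14883} \cdot \frac{1}{211} \left(-37 + 244 + 59536\right) - 14361} = \frac{1}{\frac{1}{4} \cdot 122 \cdot \frac{1}{14883} \cdot \frac{1}{211} \cdot 59743 - 14361} = \frac{1}{\frac{3644323}{6280626} - 14361} = \frac{1}{- \frac{90192425663}{6280626}} = - \frac{6280626}{90192425663}$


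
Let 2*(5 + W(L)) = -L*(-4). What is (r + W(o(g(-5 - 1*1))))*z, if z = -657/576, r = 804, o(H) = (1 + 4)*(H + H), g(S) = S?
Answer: -49567/64 ≈ -774.48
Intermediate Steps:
o(H) = 10*H (o(H) = 5*(2*H) = 10*H)
z = -73/64 (z = -657*1/576 = -73/64 ≈ -1.1406)
W(L) = -5 + 2*L (W(L) = -5 + (-L*(-4))/2 = -5 + (4*L)/2 = -5 + 2*L)
(r + W(o(g(-5 - 1*1))))*z = (804 + (-5 + 2*(10*(-5 - 1*1))))*(-73/64) = (804 + (-5 + 2*(10*(-5 - 1))))*(-73/64) = (804 + (-5 + 2*(10*(-6))))*(-73/64) = (804 + (-5 + 2*(-60)))*(-73/64) = (804 + (-5 - 120))*(-73/64) = (804 - 125)*(-73/64) = 679*(-73/64) = -49567/64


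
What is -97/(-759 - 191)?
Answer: 97/950 ≈ 0.10211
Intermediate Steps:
-97/(-759 - 191) = -97/(-950) = -1/950*(-97) = 97/950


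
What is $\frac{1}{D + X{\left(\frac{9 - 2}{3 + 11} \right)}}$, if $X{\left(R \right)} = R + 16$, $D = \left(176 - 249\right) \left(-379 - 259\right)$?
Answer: $\frac{2}{93181} \approx 2.1464 \cdot 10^{-5}$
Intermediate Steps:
$D = 46574$ ($D = \left(-73\right) \left(-638\right) = 46574$)
$X{\left(R \right)} = 16 + R$
$\frac{1}{D + X{\left(\frac{9 - 2}{3 + 11} \right)}} = \frac{1}{46574 + \left(16 + \frac{9 - 2}{3 + 11}\right)} = \frac{1}{46574 + \left(16 + \frac{7}{14}\right)} = \frac{1}{46574 + \left(16 + 7 \cdot \frac{1}{14}\right)} = \frac{1}{46574 + \left(16 + \frac{1}{2}\right)} = \frac{1}{46574 + \frac{33}{2}} = \frac{1}{\frac{93181}{2}} = \frac{2}{93181}$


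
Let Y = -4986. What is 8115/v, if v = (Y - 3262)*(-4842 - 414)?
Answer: 2705/14450496 ≈ 0.00018719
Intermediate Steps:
v = 43351488 (v = (-4986 - 3262)*(-4842 - 414) = -8248*(-5256) = 43351488)
8115/v = 8115/43351488 = 8115*(1/43351488) = 2705/14450496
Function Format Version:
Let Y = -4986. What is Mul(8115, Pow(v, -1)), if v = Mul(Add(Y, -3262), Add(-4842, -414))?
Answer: Rational(2705, 14450496) ≈ 0.00018719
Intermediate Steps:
v = 43351488 (v = Mul(Add(-4986, -3262), Add(-4842, -414)) = Mul(-8248, -5256) = 43351488)
Mul(8115, Pow(v, -1)) = Mul(8115, Pow(43351488, -1)) = Mul(8115, Rational(1, 43351488)) = Rational(2705, 14450496)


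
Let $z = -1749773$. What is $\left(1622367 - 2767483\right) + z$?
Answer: $-2894889$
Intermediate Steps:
$\left(1622367 - 2767483\right) + z = \left(1622367 - 2767483\right) - 1749773 = -1145116 - 1749773 = -2894889$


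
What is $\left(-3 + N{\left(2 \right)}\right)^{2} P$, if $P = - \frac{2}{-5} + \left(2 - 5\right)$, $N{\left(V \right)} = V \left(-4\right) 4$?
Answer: $-3185$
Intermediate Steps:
$N{\left(V \right)} = - 16 V$ ($N{\left(V \right)} = - 4 V 4 = - 16 V$)
$P = - \frac{13}{5}$ ($P = \left(-2\right) \left(- \frac{1}{5}\right) - 3 = \frac{2}{5} - 3 = - \frac{13}{5} \approx -2.6$)
$\left(-3 + N{\left(2 \right)}\right)^{2} P = \left(-3 - 32\right)^{2} \left(- \frac{13}{5}\right) = \left(-35\right)^{2} \left(- \frac{13}{5}\right) = 1225 \left(- \frac{13}{5}\right) = -3185$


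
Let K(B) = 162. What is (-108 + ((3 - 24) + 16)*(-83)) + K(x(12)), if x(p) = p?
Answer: 469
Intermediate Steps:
(-108 + ((3 - 24) + 16)*(-83)) + K(x(12)) = (-108 + ((3 - 24) + 16)*(-83)) + 162 = (-108 + (-21 + 16)*(-83)) + 162 = (-108 - 5*(-83)) + 162 = (-108 + 415) + 162 = 307 + 162 = 469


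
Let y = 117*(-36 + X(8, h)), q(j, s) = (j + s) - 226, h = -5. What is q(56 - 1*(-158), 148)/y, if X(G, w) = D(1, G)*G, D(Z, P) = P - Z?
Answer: 34/585 ≈ 0.058120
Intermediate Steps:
X(G, w) = G*(-1 + G) (X(G, w) = (G - 1*1)*G = (G - 1)*G = (-1 + G)*G = G*(-1 + G))
q(j, s) = -226 + j + s
y = 2340 (y = 117*(-36 + 8*(-1 + 8)) = 117*(-36 + 8*7) = 117*(-36 + 56) = 117*20 = 2340)
q(56 - 1*(-158), 148)/y = (-226 + (56 - 1*(-158)) + 148)/2340 = (-226 + (56 + 158) + 148)*(1/2340) = (-226 + 214 + 148)*(1/2340) = 136*(1/2340) = 34/585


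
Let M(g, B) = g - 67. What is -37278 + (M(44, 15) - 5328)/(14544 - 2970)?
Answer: -431460923/11574 ≈ -37278.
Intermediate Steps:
M(g, B) = -67 + g
-37278 + (M(44, 15) - 5328)/(14544 - 2970) = -37278 + ((-67 + 44) - 5328)/(14544 - 2970) = -37278 + (-23 - 5328)/11574 = -37278 - 5351*1/11574 = -37278 - 5351/11574 = -431460923/11574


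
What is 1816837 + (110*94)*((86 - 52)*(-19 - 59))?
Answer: -25604843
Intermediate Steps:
1816837 + (110*94)*((86 - 52)*(-19 - 59)) = 1816837 + 10340*(34*(-78)) = 1816837 + 10340*(-2652) = 1816837 - 27421680 = -25604843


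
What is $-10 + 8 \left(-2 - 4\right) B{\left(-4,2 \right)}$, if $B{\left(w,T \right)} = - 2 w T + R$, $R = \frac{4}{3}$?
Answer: $-842$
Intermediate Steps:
$R = \frac{4}{3}$ ($R = 4 \cdot \frac{1}{3} = \frac{4}{3} \approx 1.3333$)
$B{\left(w,T \right)} = \frac{4}{3} - 2 T w$ ($B{\left(w,T \right)} = - 2 w T + \frac{4}{3} = - 2 T w + \frac{4}{3} = \frac{4}{3} - 2 T w$)
$-10 + 8 \left(-2 - 4\right) B{\left(-4,2 \right)} = -10 + 8 \left(-2 - 4\right) \left(\frac{4}{3} - 4 \left(-4\right)\right) = -10 + 8 \left(- 6 \left(\frac{4}{3} + 16\right)\right) = -10 + 8 \left(\left(-6\right) \frac{52}{3}\right) = -10 + 8 \left(-104\right) = -10 - 832 = -842$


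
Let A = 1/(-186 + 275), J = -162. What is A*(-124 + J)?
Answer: -286/89 ≈ -3.2135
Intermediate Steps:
A = 1/89 ≈ 0.011236
A*(-124 + J) = (-124 - 162)/89 = (1/89)*(-286) = -286/89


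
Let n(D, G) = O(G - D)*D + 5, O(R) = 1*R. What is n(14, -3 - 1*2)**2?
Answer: 68121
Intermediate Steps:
O(R) = R
n(D, G) = 5 + D*(G - D) (n(D, G) = (G - D)*D + 5 = D*(G - D) + 5 = 5 + D*(G - D))
n(14, -3 - 1*2)**2 = (5 - 1*14*(14 - (-3 - 1*2)))**2 = (5 - 1*14*(14 - (-3 - 2)))**2 = (5 - 1*14*(14 - 1*(-5)))**2 = (5 - 1*14*(14 + 5))**2 = (5 - 1*14*19)**2 = (5 - 266)**2 = (-261)**2 = 68121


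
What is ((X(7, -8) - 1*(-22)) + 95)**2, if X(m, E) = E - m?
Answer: 10404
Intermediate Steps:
((X(7, -8) - 1*(-22)) + 95)**2 = (((-8 - 1*7) - 1*(-22)) + 95)**2 = (((-8 - 7) + 22) + 95)**2 = ((-15 + 22) + 95)**2 = (7 + 95)**2 = 102**2 = 10404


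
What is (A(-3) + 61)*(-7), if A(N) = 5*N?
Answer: -322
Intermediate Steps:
(A(-3) + 61)*(-7) = (5*(-3) + 61)*(-7) = (-15 + 61)*(-7) = 46*(-7) = -322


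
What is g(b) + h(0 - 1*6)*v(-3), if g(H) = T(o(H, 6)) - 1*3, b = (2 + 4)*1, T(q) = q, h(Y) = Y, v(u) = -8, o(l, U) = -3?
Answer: 42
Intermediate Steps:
b = 6 (b = 6*1 = 6)
g(H) = -6 (g(H) = -3 - 1*3 = -3 - 3 = -6)
g(b) + h(0 - 1*6)*v(-3) = -6 + (0 - 1*6)*(-8) = -6 + (0 - 6)*(-8) = -6 - 6*(-8) = -6 + 48 = 42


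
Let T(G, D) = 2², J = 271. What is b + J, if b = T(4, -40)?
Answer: 275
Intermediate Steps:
T(G, D) = 4
b = 4
b + J = 4 + 271 = 275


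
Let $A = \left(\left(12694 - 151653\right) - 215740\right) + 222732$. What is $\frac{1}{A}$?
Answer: $- \frac{1}{131967} \approx -7.5776 \cdot 10^{-6}$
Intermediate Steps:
$A = -131967$ ($A = \left(\left(12694 - 151653\right) - 215740\right) + 222732 = \left(-138959 - 215740\right) + 222732 = -354699 + 222732 = -131967$)
$\frac{1}{A} = \frac{1}{-131967} = - \frac{1}{131967}$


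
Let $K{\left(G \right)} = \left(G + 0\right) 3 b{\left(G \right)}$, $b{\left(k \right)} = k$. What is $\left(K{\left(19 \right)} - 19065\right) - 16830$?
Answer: $-34812$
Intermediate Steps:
$K{\left(G \right)} = 3 G^{2}$ ($K{\left(G \right)} = \left(G + 0\right) 3 G = G 3 G = 3 G G = 3 G^{2}$)
$\left(K{\left(19 \right)} - 19065\right) - 16830 = \left(3 \cdot 19^{2} - 19065\right) - 16830 = \left(3 \cdot 361 - 19065\right) - 16830 = \left(1083 - 19065\right) - 16830 = -17982 - 16830 = -34812$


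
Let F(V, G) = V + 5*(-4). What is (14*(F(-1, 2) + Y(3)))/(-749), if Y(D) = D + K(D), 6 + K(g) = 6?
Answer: 36/107 ≈ 0.33645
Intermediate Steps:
K(g) = 0 (K(g) = -6 + 6 = 0)
F(V, G) = -20 + V (F(V, G) = V - 20 = -20 + V)
Y(D) = D (Y(D) = D + 0 = D)
(14*(F(-1, 2) + Y(3)))/(-749) = (14*((-20 - 1) + 3))/(-749) = (14*(-21 + 3))*(-1/749) = (14*(-18))*(-1/749) = -252*(-1/749) = 36/107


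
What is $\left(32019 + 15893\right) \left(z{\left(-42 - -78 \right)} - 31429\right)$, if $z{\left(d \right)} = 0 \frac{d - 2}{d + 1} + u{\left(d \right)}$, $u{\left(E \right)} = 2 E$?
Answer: $-1502376584$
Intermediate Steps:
$z{\left(d \right)} = 2 d$ ($z{\left(d \right)} = 0 \frac{d - 2}{d + 1} + 2 d = 0 \frac{-2 + d}{1 + d} + 2 d = 0 + 2 d = 2 d$)
$\left(32019 + 15893\right) \left(z{\left(-42 - -78 \right)} - 31429\right) = \left(32019 + 15893\right) \left(2 \left(-42 - -78\right) - 31429\right) = 47912 \left(2 \left(-42 + 78\right) - 31429\right) = 47912 \left(2 \cdot 36 - 31429\right) = 47912 \left(72 - 31429\right) = 47912 \left(-31357\right) = -1502376584$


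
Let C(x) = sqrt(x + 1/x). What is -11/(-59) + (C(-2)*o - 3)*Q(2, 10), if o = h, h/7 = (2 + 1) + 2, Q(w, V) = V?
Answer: -1759/59 + 175*I*sqrt(10) ≈ -29.814 + 553.4*I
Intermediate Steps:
h = 35 (h = 7*((2 + 1) + 2) = 7*(3 + 2) = 7*5 = 35)
o = 35
-11/(-59) + (C(-2)*o - 3)*Q(2, 10) = -11/(-59) + (sqrt(-2 + 1/(-2))*35 - 3)*10 = -11*(-1/59) + (sqrt(-2 - 1/2)*35 - 3)*10 = 11/59 + (sqrt(-5/2)*35 - 3)*10 = 11/59 + ((I*sqrt(10)/2)*35 - 3)*10 = 11/59 + (35*I*sqrt(10)/2 - 3)*10 = 11/59 + (-3 + 35*I*sqrt(10)/2)*10 = 11/59 + (-30 + 175*I*sqrt(10)) = -1759/59 + 175*I*sqrt(10)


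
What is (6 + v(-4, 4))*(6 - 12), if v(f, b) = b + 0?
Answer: -60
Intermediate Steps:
v(f, b) = b
(6 + v(-4, 4))*(6 - 12) = (6 + 4)*(6 - 12) = 10*(-6) = -60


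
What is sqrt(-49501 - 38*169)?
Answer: I*sqrt(55923) ≈ 236.48*I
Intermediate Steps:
sqrt(-49501 - 38*169) = sqrt(-49501 - 6422) = sqrt(-55923) = I*sqrt(55923)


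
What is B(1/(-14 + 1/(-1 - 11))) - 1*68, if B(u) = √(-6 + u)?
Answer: -68 + 3*I*√114/13 ≈ -68.0 + 2.4639*I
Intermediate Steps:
B(1/(-14 + 1/(-1 - 11))) - 1*68 = √(-6 + 1/(-14 + 1/(-1 - 11))) - 1*68 = √(-6 + 1/(-14 + 1/(-12))) - 68 = √(-6 + 1/(-14 - 1/12)) - 68 = √(-6 + 1/(-169/12)) - 68 = √(-6 - 12/169) - 68 = √(-1026/169) - 68 = 3*I*√114/13 - 68 = -68 + 3*I*√114/13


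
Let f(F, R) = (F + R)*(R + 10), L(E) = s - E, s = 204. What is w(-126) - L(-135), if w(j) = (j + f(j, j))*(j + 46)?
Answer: -2328819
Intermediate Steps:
L(E) = 204 - E
f(F, R) = (10 + R)*(F + R) (f(F, R) = (F + R)*(10 + R) = (10 + R)*(F + R))
w(j) = (46 + j)*(2*j² + 21*j) (w(j) = (j + (j² + 10*j + 10*j + j*j))*(j + 46) = (j + (j² + 10*j + 10*j + j²))*(46 + j) = (j + (2*j² + 20*j))*(46 + j) = (2*j² + 21*j)*(46 + j) = (46 + j)*(2*j² + 21*j))
w(-126) - L(-135) = -126*(966 + 2*(-126)² + 113*(-126)) - (204 - 1*(-135)) = -126*(966 + 2*15876 - 14238) - (204 + 135) = -126*(966 + 31752 - 14238) - 1*339 = -126*18480 - 339 = -2328480 - 339 = -2328819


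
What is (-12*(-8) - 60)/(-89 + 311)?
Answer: 6/37 ≈ 0.16216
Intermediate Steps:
(-12*(-8) - 60)/(-89 + 311) = (96 - 60)/222 = 36*(1/222) = 6/37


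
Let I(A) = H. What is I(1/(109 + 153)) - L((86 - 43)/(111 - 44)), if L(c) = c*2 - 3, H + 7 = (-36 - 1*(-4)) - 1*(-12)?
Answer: -1694/67 ≈ -25.284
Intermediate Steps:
H = -27 (H = -7 + ((-36 - 1*(-4)) - 1*(-12)) = -7 + ((-36 + 4) + 12) = -7 + (-32 + 12) = -7 - 20 = -27)
I(A) = -27
L(c) = -3 + 2*c (L(c) = 2*c - 3 = -3 + 2*c)
I(1/(109 + 153)) - L((86 - 43)/(111 - 44)) = -27 - (-3 + 2*((86 - 43)/(111 - 44))) = -27 - (-3 + 2*(43/67)) = -27 - (-3 + 86/67) = -27 - 1*(-115/67) = -27 + 115/67 = -1694/67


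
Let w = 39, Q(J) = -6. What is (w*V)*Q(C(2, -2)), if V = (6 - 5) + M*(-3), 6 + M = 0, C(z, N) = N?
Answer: -4446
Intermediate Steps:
M = -6 (M = -6 + 0 = -6)
V = 19 (V = (6 - 5) - 6*(-3) = 1 + 18 = 19)
(w*V)*Q(C(2, -2)) = (39*19)*(-6) = 741*(-6) = -4446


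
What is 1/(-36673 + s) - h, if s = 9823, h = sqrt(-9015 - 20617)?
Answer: -1/26850 - 8*I*sqrt(463) ≈ -3.7244e-5 - 172.14*I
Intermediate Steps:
h = 8*I*sqrt(463) (h = sqrt(-29632) = 8*I*sqrt(463) ≈ 172.14*I)
1/(-36673 + s) - h = 1/(-36673 + 9823) - 8*I*sqrt(463) = 1/(-26850) - 8*I*sqrt(463) = -1/26850 - 8*I*sqrt(463)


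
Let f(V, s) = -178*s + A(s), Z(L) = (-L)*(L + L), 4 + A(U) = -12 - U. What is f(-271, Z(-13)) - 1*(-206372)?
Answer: 266858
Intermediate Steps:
A(U) = -16 - U (A(U) = -4 + (-12 - U) = -16 - U)
Z(L) = -2*L² (Z(L) = (-L)*(2*L) = -2*L²)
f(V, s) = -16 - 179*s (f(V, s) = -178*s + (-16 - s) = -16 - 179*s)
f(-271, Z(-13)) - 1*(-206372) = (-16 - (-358)*(-13)²) - 1*(-206372) = (-16 - (-358)*169) + 206372 = (-16 - 179*(-338)) + 206372 = (-16 + 60502) + 206372 = 60486 + 206372 = 266858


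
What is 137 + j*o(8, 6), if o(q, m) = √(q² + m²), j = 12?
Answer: 257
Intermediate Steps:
o(q, m) = √(m² + q²)
137 + j*o(8, 6) = 137 + 12*√(6² + 8²) = 137 + 12*√(36 + 64) = 137 + 12*√100 = 137 + 12*10 = 137 + 120 = 257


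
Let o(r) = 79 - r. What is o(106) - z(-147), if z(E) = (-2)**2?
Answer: -31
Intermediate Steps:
z(E) = 4
o(106) - z(-147) = (79 - 1*106) - 1*4 = (79 - 106) - 4 = -27 - 4 = -31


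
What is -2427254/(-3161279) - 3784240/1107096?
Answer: -1159479406072/437479916973 ≈ -2.6504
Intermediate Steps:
-2427254/(-3161279) - 3784240/1107096 = -2427254*(-1/3161279) - 3784240*1/1107096 = 2427254/3161279 - 473030/138387 = -1159479406072/437479916973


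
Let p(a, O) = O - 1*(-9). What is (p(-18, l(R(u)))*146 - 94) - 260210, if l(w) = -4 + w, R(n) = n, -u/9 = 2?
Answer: -262202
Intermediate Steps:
u = -18 (u = -9*2 = -18)
p(a, O) = 9 + O (p(a, O) = O + 9 = 9 + O)
(p(-18, l(R(u)))*146 - 94) - 260210 = ((9 + (-4 - 18))*146 - 94) - 260210 = ((9 - 22)*146 - 94) - 260210 = (-13*146 - 94) - 260210 = (-1898 - 94) - 260210 = -1992 - 260210 = -262202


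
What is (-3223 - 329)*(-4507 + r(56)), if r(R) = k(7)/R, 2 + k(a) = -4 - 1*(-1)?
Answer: 112064268/7 ≈ 1.6009e+7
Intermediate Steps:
k(a) = -5 (k(a) = -2 + (-4 - 1*(-1)) = -2 + (-4 + 1) = -2 - 3 = -5)
r(R) = -5/R
(-3223 - 329)*(-4507 + r(56)) = (-3223 - 329)*(-4507 - 5/56) = -3552*(-4507 - 5*1/56) = -3552*(-4507 - 5/56) = -3552*(-252397/56) = 112064268/7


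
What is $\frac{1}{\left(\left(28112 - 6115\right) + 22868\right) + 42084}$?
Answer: $\frac{1}{86949} \approx 1.1501 \cdot 10^{-5}$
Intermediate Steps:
$\frac{1}{\left(\left(28112 - 6115\right) + 22868\right) + 42084} = \frac{1}{\left(21997 + 22868\right) + 42084} = \frac{1}{44865 + 42084} = \frac{1}{86949}$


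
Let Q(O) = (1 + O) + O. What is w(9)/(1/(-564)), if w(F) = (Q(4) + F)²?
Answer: -182736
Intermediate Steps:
Q(O) = 1 + 2*O
w(F) = (9 + F)² (w(F) = ((1 + 2*4) + F)² = ((1 + 8) + F)² = (9 + F)²)
w(9)/(1/(-564)) = (9 + 9)²/(1/(-564)) = 18²/(-1/564) = 324*(-564) = -182736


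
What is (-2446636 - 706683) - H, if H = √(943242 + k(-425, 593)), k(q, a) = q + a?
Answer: -3153319 - √943410 ≈ -3.1543e+6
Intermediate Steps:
k(q, a) = a + q
H = √943410 (H = √(943242 + (593 - 425)) = √(943242 + 168) = √943410 ≈ 971.29)
(-2446636 - 706683) - H = (-2446636 - 706683) - √943410 = -3153319 - √943410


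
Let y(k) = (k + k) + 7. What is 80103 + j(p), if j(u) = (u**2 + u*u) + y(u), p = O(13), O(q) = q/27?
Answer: 58401230/729 ≈ 80111.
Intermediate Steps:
O(q) = q/27 (O(q) = q*(1/27) = q/27)
p = 13/27 (p = (1/27)*13 = 13/27 ≈ 0.48148)
y(k) = 7 + 2*k (y(k) = 2*k + 7 = 7 + 2*k)
j(u) = 7 + 2*u + 2*u**2 (j(u) = (u**2 + u*u) + (7 + 2*u) = (u**2 + u**2) + (7 + 2*u) = 2*u**2 + (7 + 2*u) = 7 + 2*u + 2*u**2)
80103 + j(p) = 80103 + (7 + 2*(13/27) + 2*(13/27)**2) = 80103 + (7 + 26/27 + 2*(169/729)) = 80103 + (7 + 26/27 + 338/729) = 80103 + 6143/729 = 58401230/729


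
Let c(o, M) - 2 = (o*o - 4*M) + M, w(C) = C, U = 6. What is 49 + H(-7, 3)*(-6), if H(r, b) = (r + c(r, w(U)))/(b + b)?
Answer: 23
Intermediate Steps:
c(o, M) = 2 + o² - 3*M (c(o, M) = 2 + ((o*o - 4*M) + M) = 2 + ((o² - 4*M) + M) = 2 + (o² - 3*M) = 2 + o² - 3*M)
H(r, b) = (-16 + r + r²)/(2*b) (H(r, b) = (r + (2 + r² - 3*6))/(b + b) = (r + (2 + r² - 18))/((2*b)) = (r + (-16 + r²))*(1/(2*b)) = (-16 + r + r²)*(1/(2*b)) = (-16 + r + r²)/(2*b))
49 + H(-7, 3)*(-6) = 49 + ((½)*(-16 - 7 + (-7)²)/3)*(-6) = 49 + ((½)*(⅓)*(-16 - 7 + 49))*(-6) = 49 + ((½)*(⅓)*26)*(-6) = 49 + (13/3)*(-6) = 49 - 26 = 23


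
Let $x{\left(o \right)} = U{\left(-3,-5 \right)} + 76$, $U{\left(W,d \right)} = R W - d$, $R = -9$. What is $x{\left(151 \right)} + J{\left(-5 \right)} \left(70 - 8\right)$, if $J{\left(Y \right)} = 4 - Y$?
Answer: $666$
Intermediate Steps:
$U{\left(W,d \right)} = - d - 9 W$ ($U{\left(W,d \right)} = - 9 W - d = - d - 9 W$)
$x{\left(o \right)} = 108$ ($x{\left(o \right)} = \left(\left(-1\right) \left(-5\right) - -27\right) + 76 = \left(5 + 27\right) + 76 = 32 + 76 = 108$)
$x{\left(151 \right)} + J{\left(-5 \right)} \left(70 - 8\right) = 108 + \left(4 - -5\right) \left(70 - 8\right) = 108 + \left(4 + 5\right) 62 = 108 + 9 \cdot 62 = 108 + 558 = 666$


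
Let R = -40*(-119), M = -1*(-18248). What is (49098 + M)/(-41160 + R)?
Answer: -33673/18200 ≈ -1.8502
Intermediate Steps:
M = 18248
R = 4760
(49098 + M)/(-41160 + R) = (49098 + 18248)/(-41160 + 4760) = 67346/(-36400) = 67346*(-1/36400) = -33673/18200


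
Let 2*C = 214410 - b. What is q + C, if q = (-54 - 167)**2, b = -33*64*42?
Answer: 200398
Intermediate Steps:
b = -88704 (b = -2112*42 = -88704)
q = 48841 (q = (-221)**2 = 48841)
C = 151557 (C = (214410 - 1*(-88704))/2 = (214410 + 88704)/2 = (1/2)*303114 = 151557)
q + C = 48841 + 151557 = 200398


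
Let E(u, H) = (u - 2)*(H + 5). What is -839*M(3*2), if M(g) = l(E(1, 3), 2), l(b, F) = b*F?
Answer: 13424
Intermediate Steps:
E(u, H) = (-2 + u)*(5 + H)
l(b, F) = F*b
M(g) = -16 (M(g) = 2*(-10 - 2*3 + 5*1 + 3*1) = 2*(-10 - 6 + 5 + 3) = 2*(-8) = -16)
-839*M(3*2) = -839*(-16) = 13424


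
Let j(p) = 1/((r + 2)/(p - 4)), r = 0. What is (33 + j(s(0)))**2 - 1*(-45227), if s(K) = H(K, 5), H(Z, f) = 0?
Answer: 46188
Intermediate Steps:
s(K) = 0
j(p) = -2 + p/2 (j(p) = 1/((0 + 2)/(p - 4)) = 1/(2/(-4 + p)) = -2 + p/2)
(33 + j(s(0)))**2 - 1*(-45227) = (33 + (-2 + (1/2)*0))**2 - 1*(-45227) = (33 + (-2 + 0))**2 + 45227 = (33 - 2)**2 + 45227 = 31**2 + 45227 = 961 + 45227 = 46188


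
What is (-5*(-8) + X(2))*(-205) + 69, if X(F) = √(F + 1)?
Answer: -8131 - 205*√3 ≈ -8486.1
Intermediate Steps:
X(F) = √(1 + F)
(-5*(-8) + X(2))*(-205) + 69 = (-5*(-8) + √(1 + 2))*(-205) + 69 = (40 + √3)*(-205) + 69 = (-8200 - 205*√3) + 69 = -8131 - 205*√3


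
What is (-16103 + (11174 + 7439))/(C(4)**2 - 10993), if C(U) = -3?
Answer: -1255/5492 ≈ -0.22851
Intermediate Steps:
(-16103 + (11174 + 7439))/(C(4)**2 - 10993) = (-16103 + (11174 + 7439))/((-3)**2 - 10993) = (-16103 + 18613)/(9 - 10993) = 2510/(-10984) = 2510*(-1/10984) = -1255/5492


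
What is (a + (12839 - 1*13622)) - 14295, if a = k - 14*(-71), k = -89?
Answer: -14173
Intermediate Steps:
a = 905 (a = -89 - 14*(-71) = -89 + 994 = 905)
(a + (12839 - 1*13622)) - 14295 = (905 + (12839 - 1*13622)) - 14295 = (905 + (12839 - 13622)) - 14295 = (905 - 783) - 14295 = 122 - 14295 = -14173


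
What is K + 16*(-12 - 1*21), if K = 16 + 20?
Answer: -492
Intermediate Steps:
K = 36
K + 16*(-12 - 1*21) = 36 + 16*(-12 - 1*21) = 36 + 16*(-12 - 21) = 36 + 16*(-33) = 36 - 528 = -492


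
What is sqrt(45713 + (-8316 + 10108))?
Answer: sqrt(47505) ≈ 217.96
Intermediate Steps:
sqrt(45713 + (-8316 + 10108)) = sqrt(45713 + 1792) = sqrt(47505)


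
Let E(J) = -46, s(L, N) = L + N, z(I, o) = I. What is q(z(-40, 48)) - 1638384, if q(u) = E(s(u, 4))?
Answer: -1638430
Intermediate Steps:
q(u) = -46
q(z(-40, 48)) - 1638384 = -46 - 1638384 = -1638430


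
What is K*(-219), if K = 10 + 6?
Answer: -3504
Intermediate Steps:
K = 16
K*(-219) = 16*(-219) = -3504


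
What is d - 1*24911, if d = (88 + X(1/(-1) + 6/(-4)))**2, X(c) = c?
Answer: -70403/4 ≈ -17601.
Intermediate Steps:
d = 29241/4 (d = (88 + (1/(-1) + 6/(-4)))**2 = (88 + (1*(-1) + 6*(-1/4)))**2 = (88 + (-1 - 3/2))**2 = (88 - 5/2)**2 = (171/2)**2 = 29241/4 ≈ 7310.3)
d - 1*24911 = 29241/4 - 1*24911 = 29241/4 - 24911 = -70403/4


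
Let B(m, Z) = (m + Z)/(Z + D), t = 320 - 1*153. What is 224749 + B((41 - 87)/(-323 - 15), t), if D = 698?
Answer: 32854960811/146185 ≈ 2.2475e+5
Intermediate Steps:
t = 167 (t = 320 - 153 = 167)
B(m, Z) = (Z + m)/(698 + Z) (B(m, Z) = (m + Z)/(Z + 698) = (Z + m)/(698 + Z))
224749 + B((41 - 87)/(-323 - 15), t) = 224749 + (167 + (41 - 87)/(-323 - 15))/(698 + 167) = 224749 + (167 - 46/(-338))/865 = 224749 + (167 - 46*(-1/338))/865 = 224749 + (167 + 23/169)/865 = 224749 + (1/865)*(28246/169) = 224749 + 28246/146185 = 32854960811/146185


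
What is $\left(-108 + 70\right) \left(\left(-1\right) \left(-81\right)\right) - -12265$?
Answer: $9187$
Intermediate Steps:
$\left(-108 + 70\right) \left(\left(-1\right) \left(-81\right)\right) - -12265 = \left(-38\right) 81 + 12265 = -3078 + 12265 = 9187$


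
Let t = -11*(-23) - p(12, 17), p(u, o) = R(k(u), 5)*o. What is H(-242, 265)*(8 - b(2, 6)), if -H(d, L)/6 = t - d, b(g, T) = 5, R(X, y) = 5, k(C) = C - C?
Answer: -7380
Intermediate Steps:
k(C) = 0
p(u, o) = 5*o
t = 168 (t = -11*(-23) - 5*17 = 253 - 1*85 = 253 - 85 = 168)
H(d, L) = -1008 + 6*d (H(d, L) = -6*(168 - d) = -1008 + 6*d)
H(-242, 265)*(8 - b(2, 6)) = (-1008 + 6*(-242))*(8 - 1*5) = (-1008 - 1452)*(8 - 5) = -2460*3 = -7380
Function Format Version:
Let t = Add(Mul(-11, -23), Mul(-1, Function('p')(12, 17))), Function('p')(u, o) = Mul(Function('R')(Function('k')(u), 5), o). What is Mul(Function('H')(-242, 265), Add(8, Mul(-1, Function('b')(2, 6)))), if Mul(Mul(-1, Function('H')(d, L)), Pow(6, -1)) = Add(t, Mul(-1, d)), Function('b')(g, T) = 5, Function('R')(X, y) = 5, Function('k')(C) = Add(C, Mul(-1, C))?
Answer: -7380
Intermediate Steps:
Function('k')(C) = 0
Function('p')(u, o) = Mul(5, o)
t = 168 (t = Add(Mul(-11, -23), Mul(-1, Mul(5, 17))) = Add(253, Mul(-1, 85)) = Add(253, -85) = 168)
Function('H')(d, L) = Add(-1008, Mul(6, d)) (Function('H')(d, L) = Mul(-6, Add(168, Mul(-1, d))) = Add(-1008, Mul(6, d)))
Mul(Function('H')(-242, 265), Add(8, Mul(-1, Function('b')(2, 6)))) = Mul(Add(-1008, Mul(6, -242)), Add(8, Mul(-1, 5))) = Mul(Add(-1008, -1452), Add(8, -5)) = Mul(-2460, 3) = -7380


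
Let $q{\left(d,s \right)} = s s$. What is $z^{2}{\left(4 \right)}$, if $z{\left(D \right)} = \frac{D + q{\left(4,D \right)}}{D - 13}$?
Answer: $\frac{400}{81} \approx 4.9383$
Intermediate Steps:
$q{\left(d,s \right)} = s^{2}$
$z{\left(D \right)} = \frac{D + D^{2}}{-13 + D}$ ($z{\left(D \right)} = \frac{D + D^{2}}{D - 13} = \frac{D + D^{2}}{-13 + D}$)
$z^{2}{\left(4 \right)} = \left(\frac{4 \left(1 + 4\right)}{-13 + 4}\right)^{2} = \left(4 \frac{1}{-9} \cdot 5\right)^{2} = \left(4 \left(- \frac{1}{9}\right) 5\right)^{2} = \left(- \frac{20}{9}\right)^{2} = \frac{400}{81}$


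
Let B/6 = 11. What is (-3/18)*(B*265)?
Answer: -2915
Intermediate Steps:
B = 66 (B = 6*11 = 66)
(-3/18)*(B*265) = (-3/18)*(66*265) = -3*1/18*17490 = -⅙*17490 = -2915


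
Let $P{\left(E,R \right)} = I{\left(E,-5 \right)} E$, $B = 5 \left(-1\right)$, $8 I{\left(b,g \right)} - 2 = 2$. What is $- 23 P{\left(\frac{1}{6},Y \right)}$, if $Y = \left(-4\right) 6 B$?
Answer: $- \frac{23}{12} \approx -1.9167$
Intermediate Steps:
$I{\left(b,g \right)} = \frac{1}{2}$ ($I{\left(b,g \right)} = \frac{1}{4} + \frac{1}{8} \cdot 2 = \frac{1}{4} + \frac{1}{4} = \frac{1}{2}$)
$B = -5$
$Y = 120$ ($Y = \left(-4\right) 6 \left(-5\right) = \left(-24\right) \left(-5\right) = 120$)
$P{\left(E,R \right)} = \frac{E}{2}$
$- 23 P{\left(\frac{1}{6},Y \right)} = - 23 \frac{1}{2 \cdot 6} = - 23 \cdot \frac{1}{2} \cdot \frac{1}{6} = \left(-23\right) \frac{1}{12} = - \frac{23}{12}$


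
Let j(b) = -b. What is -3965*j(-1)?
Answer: -3965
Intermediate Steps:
-3965*j(-1) = -(-3965)*(-1) = -3965*1 = -3965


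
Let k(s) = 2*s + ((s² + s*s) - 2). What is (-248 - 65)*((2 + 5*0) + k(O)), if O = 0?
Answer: 0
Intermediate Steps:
k(s) = -2 + 2*s + 2*s² (k(s) = 2*s + ((s² + s²) - 2) = 2*s + (2*s² - 2) = 2*s + (-2 + 2*s²) = -2 + 2*s + 2*s²)
(-248 - 65)*((2 + 5*0) + k(O)) = (-248 - 65)*((2 + 5*0) + (-2 + 2*0 + 2*0²)) = -313*((2 + 0) + (-2 + 0 + 2*0)) = -313*(2 + (-2 + 0 + 0)) = -313*(2 - 2) = -313*0 = 0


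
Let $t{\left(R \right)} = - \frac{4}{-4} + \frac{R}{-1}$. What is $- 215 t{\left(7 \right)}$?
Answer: $1290$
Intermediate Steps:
$t{\left(R \right)} = 1 - R$ ($t{\left(R \right)} = \left(-4\right) \left(- \frac{1}{4}\right) + R \left(-1\right) = 1 - R$)
$- 215 t{\left(7 \right)} = - 215 \left(1 - 7\right) = \left(-215\right) \left(-6\right) = 1290$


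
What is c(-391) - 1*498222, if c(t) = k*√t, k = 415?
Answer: -498222 + 415*I*√391 ≈ -4.9822e+5 + 8206.1*I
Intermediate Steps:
c(t) = 415*√t
c(-391) - 1*498222 = 415*√(-391) - 1*498222 = 415*(I*√391) - 498222 = 415*I*√391 - 498222 = -498222 + 415*I*√391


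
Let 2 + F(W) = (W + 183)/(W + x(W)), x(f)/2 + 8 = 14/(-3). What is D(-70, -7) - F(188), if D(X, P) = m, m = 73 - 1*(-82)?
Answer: 75503/488 ≈ 154.72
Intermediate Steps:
x(f) = -76/3 (x(f) = -16 + 2*(14/(-3)) = -16 + 2*(14*(-1/3)) = -16 + 2*(-14/3) = -16 - 28/3 = -76/3)
m = 155 (m = 73 + 82 = 155)
D(X, P) = 155
F(W) = -2 + (183 + W)/(-76/3 + W) (F(W) = -2 + (W + 183)/(W - 76/3) = -2 + (183 + W)/(-76/3 + W))
D(-70, -7) - F(188) = 155 - (701 - 3*188)/(-76 + 3*188) = 155 - (701 - 564)/(-76 + 564) = 155 - 137/488 = 75503/488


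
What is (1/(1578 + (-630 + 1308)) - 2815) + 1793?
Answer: -2305631/2256 ≈ -1022.0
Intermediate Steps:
(1/(1578 + (-630 + 1308)) - 2815) + 1793 = (1/(1578 + 678) - 2815) + 1793 = (1/2256 - 2815) + 1793 = -6350639/2256 + 1793 = -2305631/2256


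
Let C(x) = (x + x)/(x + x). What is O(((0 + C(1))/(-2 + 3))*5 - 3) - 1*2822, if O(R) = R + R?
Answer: -2818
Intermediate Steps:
C(x) = 1 (C(x) = (2*x)/((2*x)) = (2*x)*(1/(2*x)) = 1)
O(R) = 2*R
O(((0 + C(1))/(-2 + 3))*5 - 3) - 1*2822 = 2*(((0 + 1)/(-2 + 3))*5 - 3) - 1*2822 = 2*((1/1)*5 - 3) - 2822 = 2*((1*1)*5 - 3) - 2822 = 2*(1*5 - 3) - 2822 = 2*(5 - 3) - 2822 = 2*2 - 2822 = 4 - 2822 = -2818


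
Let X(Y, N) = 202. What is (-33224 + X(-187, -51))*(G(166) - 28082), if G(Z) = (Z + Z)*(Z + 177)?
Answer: -2833089468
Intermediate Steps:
G(Z) = 2*Z*(177 + Z) (G(Z) = (2*Z)*(177 + Z) = 2*Z*(177 + Z))
(-33224 + X(-187, -51))*(G(166) - 28082) = (-33224 + 202)*(2*166*(177 + 166) - 28082) = -33022*(2*166*343 - 28082) = -33022*(113876 - 28082) = -33022*85794 = -2833089468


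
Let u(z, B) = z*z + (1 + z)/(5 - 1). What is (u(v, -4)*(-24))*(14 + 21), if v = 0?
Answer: -210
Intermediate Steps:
u(z, B) = ¼ + z² + z/4 (u(z, B) = z² + (1 + z)/4 = z² + (1 + z)*(¼) = z² + (¼ + z/4) = ¼ + z² + z/4)
(u(v, -4)*(-24))*(14 + 21) = ((¼ + 0² + (¼)*0)*(-24))*(14 + 21) = ((¼ + 0 + 0)*(-24))*35 = ((¼)*(-24))*35 = -6*35 = -210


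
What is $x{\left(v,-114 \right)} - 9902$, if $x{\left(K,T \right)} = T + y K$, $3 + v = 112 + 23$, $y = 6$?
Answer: $-9224$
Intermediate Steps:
$v = 132$ ($v = -3 + \left(112 + 23\right) = -3 + 135 = 132$)
$x{\left(K,T \right)} = T + 6 K$
$x{\left(v,-114 \right)} - 9902 = \left(-114 + 6 \cdot 132\right) - 9902 = \left(-114 + 792\right) - 9902 = 678 - 9902 = -9224$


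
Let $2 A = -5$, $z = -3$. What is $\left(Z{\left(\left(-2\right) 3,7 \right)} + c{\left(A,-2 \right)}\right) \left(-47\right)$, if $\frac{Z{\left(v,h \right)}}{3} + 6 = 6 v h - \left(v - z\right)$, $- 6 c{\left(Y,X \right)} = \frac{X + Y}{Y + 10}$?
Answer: $\frac{359503}{10} \approx 35950.0$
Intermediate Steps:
$A = - \frac{5}{2}$ ($A = \frac{1}{2} \left(-5\right) = - \frac{5}{2} \approx -2.5$)
$c{\left(Y,X \right)} = - \frac{X + Y}{6 \left(10 + Y\right)}$ ($c{\left(Y,X \right)} = - \frac{\left(X + Y\right) \frac{1}{Y + 10}}{6} = - \frac{\left(X + Y\right) \frac{1}{10 + Y}}{6} = - \frac{\frac{1}{10 + Y} \left(X + Y\right)}{6} = - \frac{X + Y}{6 \left(10 + Y\right)}$)
$Z{\left(v,h \right)} = -27 - 3 v + 18 h v$ ($Z{\left(v,h \right)} = -18 + 3 \left(6 v h - \left(3 + v\right)\right) = -18 + 3 \left(6 h v - \left(3 + v\right)\right) = -18 + 3 \left(-3 - v + 6 h v\right) = -18 - \left(9 + 3 v - 18 h v\right) = -27 - 3 v + 18 h v$)
$\left(Z{\left(\left(-2\right) 3,7 \right)} + c{\left(A,-2 \right)}\right) \left(-47\right) = \left(\left(-27 - 3 \left(\left(-2\right) 3\right) + 18 \cdot 7 \left(\left(-2\right) 3\right)\right) + \frac{\left(-1\right) \left(-2\right) - - \frac{5}{2}}{6 \left(10 - \frac{5}{2}\right)}\right) \left(-47\right) = \left(\left(-27 - -18 + 18 \cdot 7 \left(-6\right)\right) + \frac{2 + \frac{5}{2}}{6 \cdot \frac{15}{2}}\right) \left(-47\right) = \left(\left(-27 + 18 - 756\right) + \frac{1}{6} \cdot \frac{2}{15} \cdot \frac{9}{2}\right) \left(-47\right) = \left(-765 + \frac{1}{10}\right) \left(-47\right) = \left(- \frac{7649}{10}\right) \left(-47\right) = \frac{359503}{10}$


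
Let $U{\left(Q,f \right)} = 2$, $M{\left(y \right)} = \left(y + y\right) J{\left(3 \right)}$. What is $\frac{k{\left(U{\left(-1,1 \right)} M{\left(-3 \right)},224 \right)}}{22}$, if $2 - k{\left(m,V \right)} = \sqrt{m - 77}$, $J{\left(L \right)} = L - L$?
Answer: $\frac{1}{11} - \frac{i \sqrt{77}}{22} \approx 0.090909 - 0.39886 i$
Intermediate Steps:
$J{\left(L \right)} = 0$
$M{\left(y \right)} = 0$ ($M{\left(y \right)} = \left(y + y\right) 0 = 2 y 0 = 0$)
$k{\left(m,V \right)} = 2 - \sqrt{-77 + m}$ ($k{\left(m,V \right)} = 2 - \sqrt{m - 77} = 2 - \sqrt{-77 + m}$)
$\frac{k{\left(U{\left(-1,1 \right)} M{\left(-3 \right)},224 \right)}}{22} = \frac{2 - \sqrt{-77 + 2 \cdot 0}}{22} = \left(2 - \sqrt{-77 + 0}\right) \frac{1}{22} = \left(2 - \sqrt{-77}\right) \frac{1}{22} = \left(2 - i \sqrt{77}\right) \frac{1}{22} = \frac{1}{11} - \frac{i \sqrt{77}}{22}$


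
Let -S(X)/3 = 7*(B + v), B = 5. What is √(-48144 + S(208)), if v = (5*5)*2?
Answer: I*√49299 ≈ 222.03*I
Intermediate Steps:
v = 50 (v = 25*2 = 50)
S(X) = -1155 (S(X) = -21*(5 + 50) = -21*55 = -3*385 = -1155)
√(-48144 + S(208)) = √(-48144 - 1155) = √(-49299) = I*√49299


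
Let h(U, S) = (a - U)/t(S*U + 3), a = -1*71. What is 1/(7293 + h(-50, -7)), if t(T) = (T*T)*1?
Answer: 124609/908773416 ≈ 0.00013712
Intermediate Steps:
t(T) = T² (t(T) = T²*1 = T²)
a = -71
h(U, S) = (-71 - U)/(3 + S*U)² (h(U, S) = (-71 - U)/((S*U + 3)²) = (-71 - U)/((3 + S*U)²) = (-71 - U)/(3 + S*U)²)
1/(7293 + h(-50, -7)) = 1/(7293 + (-71 - 1*(-50))/(3 - 7*(-50))²) = 1/(7293 + (-71 + 50)/(3 + 350)²) = 1/(7293 - 21/353²) = 1/(7293 + (1/124609)*(-21)) = 1/(7293 - 21/124609) = 1/(908773416/124609) = 124609/908773416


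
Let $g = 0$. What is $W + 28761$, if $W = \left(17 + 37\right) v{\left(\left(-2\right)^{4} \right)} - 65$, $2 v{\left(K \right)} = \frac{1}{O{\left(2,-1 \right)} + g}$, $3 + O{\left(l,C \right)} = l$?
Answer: $28669$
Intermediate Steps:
$O{\left(l,C \right)} = -3 + l$
$v{\left(K \right)} = - \frac{1}{2}$ ($v{\left(K \right)} = \frac{1}{2 \left(\left(-3 + 2\right) + 0\right)} = \frac{1}{2 \left(-1 + 0\right)} = \frac{1}{2 \left(-1\right)} = \frac{1}{2} \left(-1\right) = - \frac{1}{2}$)
$W = -92$ ($W = \left(17 + 37\right) \left(- \frac{1}{2}\right) - 65 = 54 \left(- \frac{1}{2}\right) - 65 = -27 - 65 = -92$)
$W + 28761 = -92 + 28761 = 28669$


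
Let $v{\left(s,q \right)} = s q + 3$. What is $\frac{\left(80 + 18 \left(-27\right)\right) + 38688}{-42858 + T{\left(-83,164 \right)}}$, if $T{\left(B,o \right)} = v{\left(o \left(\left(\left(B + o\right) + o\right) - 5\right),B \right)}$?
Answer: $- \frac{38282}{3309735} \approx -0.011566$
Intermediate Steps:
$v{\left(s,q \right)} = 3 + q s$ ($v{\left(s,q \right)} = q s + 3 = 3 + q s$)
$T{\left(B,o \right)} = 3 + B o \left(-5 + B + 2 o\right)$ ($T{\left(B,o \right)} = 3 + B o \left(\left(\left(B + o\right) + o\right) - 5\right) = 3 + B o \left(\left(B + 2 o\right) - 5\right) = 3 + B o \left(-5 + B + 2 o\right)$)
$\frac{\left(80 + 18 \left(-27\right)\right) + 38688}{-42858 + T{\left(-83,164 \right)}} = \frac{\left(80 + 18 \left(-27\right)\right) + 38688}{-42858 + \left(3 - 13612 \left(-5 - 83 + 2 \cdot 164\right)\right)} = \frac{\left(80 - 486\right) + 38688}{-42858 + \left(3 - 13612 \left(-5 - 83 + 328\right)\right)} = \frac{-406 + 38688}{-42858 + \left(3 - 13612 \cdot 240\right)} = \frac{38282}{-42858 + \left(3 - 3266880\right)} = \frac{38282}{-42858 - 3266877} = \frac{38282}{-3309735} = 38282 \left(- \frac{1}{3309735}\right) = - \frac{38282}{3309735}$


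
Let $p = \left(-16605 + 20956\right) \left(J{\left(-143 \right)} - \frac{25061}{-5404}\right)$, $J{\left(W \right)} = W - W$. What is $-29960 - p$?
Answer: $- \frac{270944251}{5404} \approx -50138.0$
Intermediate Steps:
$J{\left(W \right)} = 0$
$p = \frac{109040411}{5404}$ ($p = \left(-16605 + 20956\right) \left(0 - \frac{25061}{-5404}\right) = 4351 \left(0 - - \frac{25061}{5404}\right) = 4351 \left(0 + \frac{25061}{5404}\right) = 4351 \cdot \frac{25061}{5404} = \frac{109040411}{5404} \approx 20178.0$)
$-29960 - p = -29960 - \frac{109040411}{5404} = - \frac{270944251}{5404}$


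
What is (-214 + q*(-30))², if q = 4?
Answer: 111556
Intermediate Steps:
(-214 + q*(-30))² = (-214 + 4*(-30))² = (-214 - 120)² = (-334)² = 111556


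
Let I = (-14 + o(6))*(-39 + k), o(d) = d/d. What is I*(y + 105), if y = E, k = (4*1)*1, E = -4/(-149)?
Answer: 7120295/149 ≈ 47787.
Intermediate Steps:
E = 4/149 (E = -4*(-1/149) = 4/149 ≈ 0.026846)
o(d) = 1
k = 4 (k = 4*1 = 4)
I = 455 (I = (-14 + 1)*(-39 + 4) = -13*(-35) = 455)
y = 4/149 ≈ 0.026846
I*(y + 105) = 455*(4/149 + 105) = 455*(15649/149) = 7120295/149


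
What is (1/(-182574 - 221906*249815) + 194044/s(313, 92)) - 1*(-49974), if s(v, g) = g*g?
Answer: 2672480453530335471/53452895564800 ≈ 49997.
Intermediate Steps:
s(v, g) = g²
(1/(-182574 - 221906*249815) + 194044/s(313, 92)) - 1*(-49974) = (1/(-182574 - 221906*249815) + 194044/(92²)) - 1*(-49974) = ((1/249815)/(-404480) + 194044/8464) + 49974 = (-1/404480*1/249815 + 194044*(1/8464)) + 49974 = (-1/101045171200 + 48511/2116) + 49974 = 1225450575020271/53452895564800 + 49974 = 2672480453530335471/53452895564800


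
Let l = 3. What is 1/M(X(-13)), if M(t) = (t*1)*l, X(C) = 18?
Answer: 1/54 ≈ 0.018519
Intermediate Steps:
M(t) = 3*t (M(t) = (t*1)*3 = t*3 = 3*t)
1/M(X(-13)) = 1/(3*18) = 1/54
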